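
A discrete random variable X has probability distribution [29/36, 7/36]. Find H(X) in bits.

H(X) = -Σ p(x) log₂ p(x)
  -29/36 × log₂(29/36) = 0.2513
  -7/36 × log₂(7/36) = 0.4594
H(X) = 0.7107 bits


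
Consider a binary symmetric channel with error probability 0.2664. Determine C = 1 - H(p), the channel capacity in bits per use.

For BSC with error probability p:
C = 1 - H(p) where H(p) is binary entropy
H(0.2664) = -0.2664 × log₂(0.2664) - 0.7336 × log₂(0.7336)
H(p) = 0.8363
C = 1 - 0.8363 = 0.1637 bits/use


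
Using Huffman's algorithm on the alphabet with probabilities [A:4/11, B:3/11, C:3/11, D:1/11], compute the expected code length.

Huffman tree construction:
Combine smallest probabilities repeatedly
Resulting codes:
  A: 11 (length 2)
  B: 01 (length 2)
  C: 10 (length 2)
  D: 00 (length 2)
Average length = Σ p(s) × length(s) = 2.0000 bits


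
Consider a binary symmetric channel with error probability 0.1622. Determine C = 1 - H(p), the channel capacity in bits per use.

For BSC with error probability p:
C = 1 - H(p) where H(p) is binary entropy
H(0.1622) = -0.1622 × log₂(0.1622) - 0.8378 × log₂(0.8378)
H(p) = 0.6395
C = 1 - 0.6395 = 0.3605 bits/use


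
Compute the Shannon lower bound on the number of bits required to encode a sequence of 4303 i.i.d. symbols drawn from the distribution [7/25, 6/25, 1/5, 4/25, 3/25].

Entropy H = 2.2628 bits/symbol
Minimum bits = H × n = 2.2628 × 4303
= 9736.93 bits


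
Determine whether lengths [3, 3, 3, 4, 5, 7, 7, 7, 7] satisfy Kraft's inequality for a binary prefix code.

Kraft inequality: Σ 2^(-l_i) ≤ 1 for prefix-free code
Calculating: 2^(-3) + 2^(-3) + 2^(-3) + 2^(-4) + 2^(-5) + 2^(-7) + 2^(-7) + 2^(-7) + 2^(-7)
= 0.125 + 0.125 + 0.125 + 0.0625 + 0.03125 + 0.0078125 + 0.0078125 + 0.0078125 + 0.0078125
= 0.5000
Since 0.5000 ≤ 1, prefix-free code exists


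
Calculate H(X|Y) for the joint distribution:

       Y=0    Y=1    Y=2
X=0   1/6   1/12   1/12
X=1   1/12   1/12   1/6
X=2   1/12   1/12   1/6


H(X|Y) = Σ_y p(y) H(X|Y=y)
  p(Y=0) = 1/3, H(X|Y=0) = 1.5000
  p(Y=1) = 1/4, H(X|Y=1) = 1.5850
  p(Y=2) = 5/12, H(X|Y=2) = 1.5219
H(X|Y) = 0.3333×1.5000 + 0.2500×1.5850 + 0.4167×1.5219 = 1.5304 bits


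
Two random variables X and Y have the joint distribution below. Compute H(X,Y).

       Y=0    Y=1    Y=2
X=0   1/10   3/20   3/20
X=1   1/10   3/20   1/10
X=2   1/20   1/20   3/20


H(X,Y) = -Σ p(x,y) log₂ p(x,y)
  p(0,0)=1/10: -0.1000 × log₂(0.1000) = 0.3322
  p(0,1)=3/20: -0.1500 × log₂(0.1500) = 0.4105
  p(0,2)=3/20: -0.1500 × log₂(0.1500) = 0.4105
  p(1,0)=1/10: -0.1000 × log₂(0.1000) = 0.3322
  p(1,1)=3/20: -0.1500 × log₂(0.1500) = 0.4105
  p(1,2)=1/10: -0.1000 × log₂(0.1000) = 0.3322
  p(2,0)=1/20: -0.0500 × log₂(0.0500) = 0.2161
  p(2,1)=1/20: -0.0500 × log₂(0.0500) = 0.2161
  p(2,2)=3/20: -0.1500 × log₂(0.1500) = 0.4105
H(X,Y) = 3.0710 bits


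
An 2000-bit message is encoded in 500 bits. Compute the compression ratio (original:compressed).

Compression ratio = Original / Compressed
= 2000 / 500 = 4.00:1


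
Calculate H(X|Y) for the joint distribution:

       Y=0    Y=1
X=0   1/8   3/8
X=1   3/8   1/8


H(X|Y) = Σ_y p(y) H(X|Y=y)
  p(Y=0) = 1/2, H(X|Y=0) = 0.8113
  p(Y=1) = 1/2, H(X|Y=1) = 0.8113
H(X|Y) = 0.5000×0.8113 + 0.5000×0.8113 = 0.8113 bits


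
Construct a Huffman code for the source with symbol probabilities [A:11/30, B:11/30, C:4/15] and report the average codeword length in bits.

Huffman tree construction:
Combine smallest probabilities repeatedly
Resulting codes:
  A: 11 (length 2)
  B: 0 (length 1)
  C: 10 (length 2)
Average length = Σ p(s) × length(s) = 1.6333 bits


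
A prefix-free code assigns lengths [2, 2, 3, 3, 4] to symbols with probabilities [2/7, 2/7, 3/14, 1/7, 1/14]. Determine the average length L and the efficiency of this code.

Average length L = Σ p_i × l_i = 2.5000 bits
Entropy H = 2.1820 bits
Efficiency η = H/L × 100% = 87.28%


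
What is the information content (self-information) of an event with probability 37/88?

Information content I(x) = -log₂(p(x))
I = -log₂(37/88) = -log₂(0.4205)
I = 1.2500 bits


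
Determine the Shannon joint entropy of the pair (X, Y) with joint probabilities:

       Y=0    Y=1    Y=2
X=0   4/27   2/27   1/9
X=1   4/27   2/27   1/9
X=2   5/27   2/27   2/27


H(X,Y) = -Σ p(x,y) log₂ p(x,y)
  p(0,0)=4/27: -0.1481 × log₂(0.1481) = 0.4081
  p(0,1)=2/27: -0.0741 × log₂(0.0741) = 0.2781
  p(0,2)=1/9: -0.1111 × log₂(0.1111) = 0.3522
  p(1,0)=4/27: -0.1481 × log₂(0.1481) = 0.4081
  p(1,1)=2/27: -0.0741 × log₂(0.0741) = 0.2781
  p(1,2)=1/9: -0.1111 × log₂(0.1111) = 0.3522
  p(2,0)=5/27: -0.1852 × log₂(0.1852) = 0.4505
  p(2,1)=2/27: -0.0741 × log₂(0.0741) = 0.2781
  p(2,2)=2/27: -0.0741 × log₂(0.0741) = 0.2781
H(X,Y) = 3.0838 bits


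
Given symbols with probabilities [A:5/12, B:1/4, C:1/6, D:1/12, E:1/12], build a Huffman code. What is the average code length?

Huffman tree construction:
Combine smallest probabilities repeatedly
Resulting codes:
  A: 0 (length 1)
  B: 10 (length 2)
  C: 110 (length 3)
  D: 1110 (length 4)
  E: 1111 (length 4)
Average length = Σ p(s) × length(s) = 2.0833 bits


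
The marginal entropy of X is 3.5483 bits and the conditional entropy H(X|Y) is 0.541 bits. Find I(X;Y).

I(X;Y) = H(X) - H(X|Y)
I(X;Y) = 3.5483 - 0.541 = 3.0073 bits


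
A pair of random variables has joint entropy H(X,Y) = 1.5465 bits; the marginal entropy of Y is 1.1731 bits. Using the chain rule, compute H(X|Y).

Chain rule: H(X,Y) = H(X|Y) + H(Y)
H(X|Y) = H(X,Y) - H(Y) = 1.5465 - 1.1731 = 0.3734 bits


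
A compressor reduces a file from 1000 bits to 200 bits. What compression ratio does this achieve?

Compression ratio = Original / Compressed
= 1000 / 200 = 5.00:1


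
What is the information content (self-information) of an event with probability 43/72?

Information content I(x) = -log₂(p(x))
I = -log₂(43/72) = -log₂(0.5972)
I = 0.7437 bits


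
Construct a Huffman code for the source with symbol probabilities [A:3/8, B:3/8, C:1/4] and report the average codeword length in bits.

Huffman tree construction:
Combine smallest probabilities repeatedly
Resulting codes:
  A: 11 (length 2)
  B: 0 (length 1)
  C: 10 (length 2)
Average length = Σ p(s) × length(s) = 1.6250 bits


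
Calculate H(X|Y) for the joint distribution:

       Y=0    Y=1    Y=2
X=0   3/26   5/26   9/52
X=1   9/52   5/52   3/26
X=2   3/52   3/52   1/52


H(X|Y) = Σ_y p(y) H(X|Y=y)
  p(Y=0) = 9/26, H(X|Y=0) = 1.4591
  p(Y=1) = 9/26, H(X|Y=1) = 1.4153
  p(Y=2) = 4/13, H(X|Y=2) = 1.2476
H(X|Y) = 0.3462×1.4591 + 0.3462×1.4153 + 0.3077×1.2476 = 1.3789 bits


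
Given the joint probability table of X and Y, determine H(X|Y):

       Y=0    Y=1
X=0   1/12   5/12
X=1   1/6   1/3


H(X|Y) = Σ_y p(y) H(X|Y=y)
  p(Y=0) = 1/4, H(X|Y=0) = 0.9183
  p(Y=1) = 3/4, H(X|Y=1) = 0.9911
H(X|Y) = 0.2500×0.9183 + 0.7500×0.9911 = 0.9729 bits


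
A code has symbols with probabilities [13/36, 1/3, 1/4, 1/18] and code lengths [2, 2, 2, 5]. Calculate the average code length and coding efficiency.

Average length L = Σ p_i × l_i = 2.1667 bits
Entropy H = 1.7906 bits
Efficiency η = H/L × 100% = 82.64%


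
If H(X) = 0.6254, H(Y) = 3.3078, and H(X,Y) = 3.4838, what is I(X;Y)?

I(X;Y) = H(X) + H(Y) - H(X,Y)
I(X;Y) = 0.6254 + 3.3078 - 3.4838 = 0.4494 bits


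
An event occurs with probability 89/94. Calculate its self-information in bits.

Information content I(x) = -log₂(p(x))
I = -log₂(89/94) = -log₂(0.9468)
I = 0.0789 bits


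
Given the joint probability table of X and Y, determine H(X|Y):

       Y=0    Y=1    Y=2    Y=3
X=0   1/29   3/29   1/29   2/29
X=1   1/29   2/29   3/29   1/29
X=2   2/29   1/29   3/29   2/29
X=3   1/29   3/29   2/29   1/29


H(X|Y) = Σ_y p(y) H(X|Y=y)
  p(Y=0) = 5/29, H(X|Y=0) = 1.9219
  p(Y=1) = 9/29, H(X|Y=1) = 1.8911
  p(Y=2) = 9/29, H(X|Y=2) = 1.8911
  p(Y=3) = 6/29, H(X|Y=3) = 1.9183
H(X|Y) = 0.1724×1.9219 + 0.3103×1.8911 + 0.3103×1.8911 + 0.2069×1.9183 = 1.9020 bits


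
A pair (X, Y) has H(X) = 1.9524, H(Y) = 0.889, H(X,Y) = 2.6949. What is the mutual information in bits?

I(X;Y) = H(X) + H(Y) - H(X,Y)
I(X;Y) = 1.9524 + 0.889 - 2.6949 = 0.1465 bits


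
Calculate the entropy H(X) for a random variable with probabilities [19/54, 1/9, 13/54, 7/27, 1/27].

H(X) = -Σ p(x) log₂ p(x)
  -19/54 × log₂(19/54) = 0.5302
  -1/9 × log₂(1/9) = 0.3522
  -13/54 × log₂(13/54) = 0.4946
  -7/27 × log₂(7/27) = 0.5049
  -1/27 × log₂(1/27) = 0.1761
H(X) = 2.0581 bits


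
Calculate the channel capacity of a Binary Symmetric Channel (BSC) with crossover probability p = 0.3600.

For BSC with error probability p:
C = 1 - H(p) where H(p) is binary entropy
H(0.3600) = -0.3600 × log₂(0.3600) - 0.6400 × log₂(0.6400)
H(p) = 0.9427
C = 1 - 0.9427 = 0.0573 bits/use


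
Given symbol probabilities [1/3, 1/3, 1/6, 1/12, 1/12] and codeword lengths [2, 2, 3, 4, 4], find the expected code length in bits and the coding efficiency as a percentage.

Average length L = Σ p_i × l_i = 2.5000 bits
Entropy H = 2.0850 bits
Efficiency η = H/L × 100% = 83.40%


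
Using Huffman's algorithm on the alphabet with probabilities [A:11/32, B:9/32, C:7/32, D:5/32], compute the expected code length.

Huffman tree construction:
Combine smallest probabilities repeatedly
Resulting codes:
  A: 11 (length 2)
  B: 10 (length 2)
  C: 01 (length 2)
  D: 00 (length 2)
Average length = Σ p(s) × length(s) = 2.0000 bits


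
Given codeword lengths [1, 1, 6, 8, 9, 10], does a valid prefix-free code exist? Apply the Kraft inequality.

Kraft inequality: Σ 2^(-l_i) ≤ 1 for prefix-free code
Calculating: 2^(-1) + 2^(-1) + 2^(-6) + 2^(-8) + 2^(-9) + 2^(-10)
= 0.5 + 0.5 + 0.015625 + 0.00390625 + 0.001953125 + 0.0009765625
= 1.0225
Since 1.0225 > 1, prefix-free code does not exist


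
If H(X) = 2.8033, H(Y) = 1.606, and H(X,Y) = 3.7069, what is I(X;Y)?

I(X;Y) = H(X) + H(Y) - H(X,Y)
I(X;Y) = 2.8033 + 1.606 - 3.7069 = 0.7024 bits


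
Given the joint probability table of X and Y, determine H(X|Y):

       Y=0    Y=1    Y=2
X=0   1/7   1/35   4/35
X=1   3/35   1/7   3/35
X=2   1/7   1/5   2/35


H(X|Y) = Σ_y p(y) H(X|Y=y)
  p(Y=0) = 13/35, H(X|Y=0) = 1.5486
  p(Y=1) = 13/35, H(X|Y=1) = 1.2957
  p(Y=2) = 9/35, H(X|Y=2) = 1.5305
H(X|Y) = 0.3714×1.5486 + 0.3714×1.2957 + 0.2571×1.5305 = 1.4500 bits


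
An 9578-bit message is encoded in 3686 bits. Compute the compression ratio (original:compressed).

Compression ratio = Original / Compressed
= 9578 / 3686 = 2.60:1


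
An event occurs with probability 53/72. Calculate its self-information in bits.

Information content I(x) = -log₂(p(x))
I = -log₂(53/72) = -log₂(0.7361)
I = 0.4420 bits


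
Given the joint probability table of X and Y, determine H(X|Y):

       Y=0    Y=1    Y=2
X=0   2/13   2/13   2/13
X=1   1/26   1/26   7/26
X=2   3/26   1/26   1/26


H(X|Y) = Σ_y p(y) H(X|Y=y)
  p(Y=0) = 4/13, H(X|Y=0) = 1.4056
  p(Y=1) = 3/13, H(X|Y=1) = 1.2516
  p(Y=2) = 6/13, H(X|Y=2) = 1.2807
H(X|Y) = 0.3077×1.4056 + 0.2308×1.2516 + 0.4615×1.2807 = 1.3124 bits


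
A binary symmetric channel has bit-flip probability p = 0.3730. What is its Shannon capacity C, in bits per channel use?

For BSC with error probability p:
C = 1 - H(p) where H(p) is binary entropy
H(0.3730) = -0.3730 × log₂(0.3730) - 0.6270 × log₂(0.6270)
H(p) = 0.9529
C = 1 - 0.9529 = 0.0471 bits/use


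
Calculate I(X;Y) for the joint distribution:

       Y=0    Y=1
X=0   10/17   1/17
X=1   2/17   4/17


H(X) = 0.9367, H(Y) = 0.8740, H(X,Y) = 1.5452
I(X;Y) = H(X) + H(Y) - H(X,Y) = 0.2655 bits


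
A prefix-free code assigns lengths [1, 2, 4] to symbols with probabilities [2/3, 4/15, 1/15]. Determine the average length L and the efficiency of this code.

Average length L = Σ p_i × l_i = 1.4667 bits
Entropy H = 1.1589 bits
Efficiency η = H/L × 100% = 79.02%


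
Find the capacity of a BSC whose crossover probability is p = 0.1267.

For BSC with error probability p:
C = 1 - H(p) where H(p) is binary entropy
H(0.1267) = -0.1267 × log₂(0.1267) - 0.8733 × log₂(0.8733)
H(p) = 0.5483
C = 1 - 0.5483 = 0.4517 bits/use


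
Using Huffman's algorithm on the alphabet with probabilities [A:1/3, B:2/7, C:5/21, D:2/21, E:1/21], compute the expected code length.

Huffman tree construction:
Combine smallest probabilities repeatedly
Resulting codes:
  A: 11 (length 2)
  B: 10 (length 2)
  C: 01 (length 2)
  D: 001 (length 3)
  E: 000 (length 3)
Average length = Σ p(s) × length(s) = 2.1429 bits


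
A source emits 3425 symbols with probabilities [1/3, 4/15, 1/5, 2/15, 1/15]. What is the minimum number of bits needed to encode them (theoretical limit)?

Entropy H = 2.1493 bits/symbol
Minimum bits = H × n = 2.1493 × 3425
= 7361.20 bits


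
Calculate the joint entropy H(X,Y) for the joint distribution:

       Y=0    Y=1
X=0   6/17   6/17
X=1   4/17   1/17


H(X,Y) = -Σ p(x,y) log₂ p(x,y)
  p(0,0)=6/17: -0.3529 × log₂(0.3529) = 0.5303
  p(0,1)=6/17: -0.3529 × log₂(0.3529) = 0.5303
  p(1,0)=4/17: -0.2353 × log₂(0.2353) = 0.4912
  p(1,1)=1/17: -0.0588 × log₂(0.0588) = 0.2404
H(X,Y) = 1.7922 bits


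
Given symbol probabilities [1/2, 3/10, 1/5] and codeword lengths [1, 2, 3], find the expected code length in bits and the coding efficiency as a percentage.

Average length L = Σ p_i × l_i = 1.7000 bits
Entropy H = 1.4855 bits
Efficiency η = H/L × 100% = 87.38%


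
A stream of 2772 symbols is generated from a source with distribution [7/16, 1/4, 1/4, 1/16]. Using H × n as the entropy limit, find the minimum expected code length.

Entropy H = 1.7718 bits/symbol
Minimum bits = H × n = 1.7718 × 2772
= 4911.38 bits


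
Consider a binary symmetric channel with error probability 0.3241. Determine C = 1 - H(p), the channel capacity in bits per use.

For BSC with error probability p:
C = 1 - H(p) where H(p) is binary entropy
H(0.3241) = -0.3241 × log₂(0.3241) - 0.6759 × log₂(0.6759)
H(p) = 0.9088
C = 1 - 0.9088 = 0.0912 bits/use


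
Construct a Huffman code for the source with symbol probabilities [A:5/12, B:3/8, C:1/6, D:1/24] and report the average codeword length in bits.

Huffman tree construction:
Combine smallest probabilities repeatedly
Resulting codes:
  A: 0 (length 1)
  B: 11 (length 2)
  C: 101 (length 3)
  D: 100 (length 3)
Average length = Σ p(s) × length(s) = 1.7917 bits


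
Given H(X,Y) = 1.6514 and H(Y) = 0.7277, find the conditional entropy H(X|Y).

Chain rule: H(X,Y) = H(X|Y) + H(Y)
H(X|Y) = H(X,Y) - H(Y) = 1.6514 - 0.7277 = 0.9237 bits


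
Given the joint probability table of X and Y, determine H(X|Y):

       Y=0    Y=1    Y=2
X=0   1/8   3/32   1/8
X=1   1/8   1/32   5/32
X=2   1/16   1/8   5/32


H(X|Y) = Σ_y p(y) H(X|Y=y)
  p(Y=0) = 5/16, H(X|Y=0) = 1.5219
  p(Y=1) = 1/4, H(X|Y=1) = 1.4056
  p(Y=2) = 7/16, H(X|Y=2) = 1.5774
H(X|Y) = 0.3125×1.5219 + 0.2500×1.4056 + 0.4375×1.5774 = 1.5171 bits


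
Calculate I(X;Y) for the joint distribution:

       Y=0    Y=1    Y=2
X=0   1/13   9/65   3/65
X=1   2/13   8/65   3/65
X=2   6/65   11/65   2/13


H(X) = 1.5592, H(Y) = 1.5478, H(X,Y) = 3.0431
I(X;Y) = H(X) + H(Y) - H(X,Y) = 0.0639 bits


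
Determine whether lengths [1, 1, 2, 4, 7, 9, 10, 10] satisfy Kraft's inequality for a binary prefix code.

Kraft inequality: Σ 2^(-l_i) ≤ 1 for prefix-free code
Calculating: 2^(-1) + 2^(-1) + 2^(-2) + 2^(-4) + 2^(-7) + 2^(-9) + 2^(-10) + 2^(-10)
= 0.5 + 0.5 + 0.25 + 0.0625 + 0.0078125 + 0.001953125 + 0.0009765625 + 0.0009765625
= 1.3242
Since 1.3242 > 1, prefix-free code does not exist


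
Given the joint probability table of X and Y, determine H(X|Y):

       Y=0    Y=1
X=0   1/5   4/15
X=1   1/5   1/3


H(X|Y) = Σ_y p(y) H(X|Y=y)
  p(Y=0) = 2/5, H(X|Y=0) = 1.0000
  p(Y=1) = 3/5, H(X|Y=1) = 0.9911
H(X|Y) = 0.4000×1.0000 + 0.6000×0.9911 = 0.9946 bits


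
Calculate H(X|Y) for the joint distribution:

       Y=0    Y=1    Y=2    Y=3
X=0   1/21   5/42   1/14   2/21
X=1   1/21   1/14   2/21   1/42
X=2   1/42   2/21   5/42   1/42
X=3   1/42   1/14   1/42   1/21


H(X|Y) = Σ_y p(y) H(X|Y=y)
  p(Y=0) = 1/7, H(X|Y=0) = 1.9183
  p(Y=1) = 5/14, H(X|Y=1) = 1.9656
  p(Y=2) = 13/42, H(X|Y=2) = 1.8262
  p(Y=3) = 4/21, H(X|Y=3) = 1.7500
H(X|Y) = 0.1429×1.9183 + 0.3571×1.9656 + 0.3095×1.8262 + 0.1905×1.7500 = 1.8746 bits


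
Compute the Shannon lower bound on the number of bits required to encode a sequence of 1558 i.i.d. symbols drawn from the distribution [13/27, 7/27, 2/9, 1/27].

Entropy H = 1.6709 bits/symbol
Minimum bits = H × n = 1.6709 × 1558
= 2603.30 bits


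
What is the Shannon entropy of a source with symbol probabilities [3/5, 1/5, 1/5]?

H(X) = -Σ p(x) log₂ p(x)
  -3/5 × log₂(3/5) = 0.4422
  -1/5 × log₂(1/5) = 0.4644
  -1/5 × log₂(1/5) = 0.4644
H(X) = 1.3710 bits


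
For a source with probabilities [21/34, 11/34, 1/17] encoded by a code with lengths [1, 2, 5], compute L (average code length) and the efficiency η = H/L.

Average length L = Σ p_i × l_i = 1.5588 bits
Entropy H = 1.1965 bits
Efficiency η = H/L × 100% = 76.76%


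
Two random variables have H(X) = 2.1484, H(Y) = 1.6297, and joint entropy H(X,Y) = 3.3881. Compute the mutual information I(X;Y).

I(X;Y) = H(X) + H(Y) - H(X,Y)
I(X;Y) = 2.1484 + 1.6297 - 3.3881 = 0.39 bits


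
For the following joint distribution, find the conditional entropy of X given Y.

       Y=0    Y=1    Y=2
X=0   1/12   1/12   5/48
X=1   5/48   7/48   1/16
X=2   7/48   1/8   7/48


H(X|Y) = Σ_y p(y) H(X|Y=y)
  p(Y=0) = 1/3, H(X|Y=0) = 1.5462
  p(Y=1) = 17/48, H(X|Y=1) = 1.5486
  p(Y=2) = 5/16, H(X|Y=2) = 1.5058
H(X|Y) = 0.3333×1.5462 + 0.3542×1.5486 + 0.3125×1.5058 = 1.5344 bits


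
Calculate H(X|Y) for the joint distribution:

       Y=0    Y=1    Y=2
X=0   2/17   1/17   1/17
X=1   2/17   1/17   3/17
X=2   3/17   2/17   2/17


H(X|Y) = Σ_y p(y) H(X|Y=y)
  p(Y=0) = 7/17, H(X|Y=0) = 1.5567
  p(Y=1) = 4/17, H(X|Y=1) = 1.5000
  p(Y=2) = 6/17, H(X|Y=2) = 1.4591
H(X|Y) = 0.4118×1.5567 + 0.2353×1.5000 + 0.3529×1.4591 = 1.5089 bits


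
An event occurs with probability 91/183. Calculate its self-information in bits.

Information content I(x) = -log₂(p(x))
I = -log₂(91/183) = -log₂(0.4973)
I = 1.0079 bits


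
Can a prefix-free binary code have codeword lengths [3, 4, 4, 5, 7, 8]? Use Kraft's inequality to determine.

Kraft inequality: Σ 2^(-l_i) ≤ 1 for prefix-free code
Calculating: 2^(-3) + 2^(-4) + 2^(-4) + 2^(-5) + 2^(-7) + 2^(-8)
= 0.125 + 0.0625 + 0.0625 + 0.03125 + 0.0078125 + 0.00390625
= 0.2930
Since 0.2930 ≤ 1, prefix-free code exists


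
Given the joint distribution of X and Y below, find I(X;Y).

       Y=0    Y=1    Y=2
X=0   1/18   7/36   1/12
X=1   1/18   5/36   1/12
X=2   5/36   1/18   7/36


H(X) = 1.5715, H(Y) = 1.5605, H(X,Y) = 3.0024
I(X;Y) = H(X) + H(Y) - H(X,Y) = 0.1297 bits


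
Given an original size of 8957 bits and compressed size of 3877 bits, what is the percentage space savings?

Space savings = (1 - Compressed/Original) × 100%
= (1 - 3877/8957) × 100%
= 56.72%


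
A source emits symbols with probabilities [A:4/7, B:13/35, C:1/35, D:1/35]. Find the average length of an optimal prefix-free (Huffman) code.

Huffman tree construction:
Combine smallest probabilities repeatedly
Resulting codes:
  A: 1 (length 1)
  B: 01 (length 2)
  C: 000 (length 3)
  D: 001 (length 3)
Average length = Σ p(s) × length(s) = 1.4857 bits


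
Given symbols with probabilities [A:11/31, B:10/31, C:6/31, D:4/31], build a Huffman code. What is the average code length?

Huffman tree construction:
Combine smallest probabilities repeatedly
Resulting codes:
  A: 0 (length 1)
  B: 10 (length 2)
  C: 111 (length 3)
  D: 110 (length 3)
Average length = Σ p(s) × length(s) = 1.9677 bits


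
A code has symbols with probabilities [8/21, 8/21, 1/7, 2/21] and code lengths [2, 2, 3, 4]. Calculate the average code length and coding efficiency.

Average length L = Σ p_i × l_i = 2.3333 bits
Entropy H = 1.7849 bits
Efficiency η = H/L × 100% = 76.50%


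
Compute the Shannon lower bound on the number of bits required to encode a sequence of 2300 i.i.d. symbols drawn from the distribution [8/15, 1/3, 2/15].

Entropy H = 1.3996 bits/symbol
Minimum bits = H × n = 1.3996 × 2300
= 3219.04 bits


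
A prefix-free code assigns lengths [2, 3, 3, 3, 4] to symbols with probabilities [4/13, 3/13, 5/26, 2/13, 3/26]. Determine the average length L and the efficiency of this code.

Average length L = Σ p_i × l_i = 2.8077 bits
Entropy H = 2.2437 bits
Efficiency η = H/L × 100% = 79.91%


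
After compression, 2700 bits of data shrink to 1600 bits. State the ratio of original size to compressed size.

Compression ratio = Original / Compressed
= 2700 / 1600 = 1.69:1


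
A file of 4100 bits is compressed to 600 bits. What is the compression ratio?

Compression ratio = Original / Compressed
= 4100 / 600 = 6.83:1


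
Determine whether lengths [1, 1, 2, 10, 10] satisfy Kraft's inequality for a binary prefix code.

Kraft inequality: Σ 2^(-l_i) ≤ 1 for prefix-free code
Calculating: 2^(-1) + 2^(-1) + 2^(-2) + 2^(-10) + 2^(-10)
= 0.5 + 0.5 + 0.25 + 0.0009765625 + 0.0009765625
= 1.2520
Since 1.2520 > 1, prefix-free code does not exist


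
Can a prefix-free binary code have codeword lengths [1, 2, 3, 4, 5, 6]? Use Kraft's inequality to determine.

Kraft inequality: Σ 2^(-l_i) ≤ 1 for prefix-free code
Calculating: 2^(-1) + 2^(-2) + 2^(-3) + 2^(-4) + 2^(-5) + 2^(-6)
= 0.5 + 0.25 + 0.125 + 0.0625 + 0.03125 + 0.015625
= 0.9844
Since 0.9844 ≤ 1, prefix-free code exists


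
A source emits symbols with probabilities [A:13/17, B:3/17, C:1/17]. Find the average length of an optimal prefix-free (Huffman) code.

Huffman tree construction:
Combine smallest probabilities repeatedly
Resulting codes:
  A: 1 (length 1)
  B: 01 (length 2)
  C: 00 (length 2)
Average length = Σ p(s) × length(s) = 1.2353 bits


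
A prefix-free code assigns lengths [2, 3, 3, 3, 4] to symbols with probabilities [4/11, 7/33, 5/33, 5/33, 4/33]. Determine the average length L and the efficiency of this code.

Average length L = Σ p_i × l_i = 2.7576 bits
Entropy H = 2.1992 bits
Efficiency η = H/L × 100% = 79.75%


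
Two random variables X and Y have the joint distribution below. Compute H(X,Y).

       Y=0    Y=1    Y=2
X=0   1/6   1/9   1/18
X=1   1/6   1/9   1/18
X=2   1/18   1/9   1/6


H(X,Y) = -Σ p(x,y) log₂ p(x,y)
  p(0,0)=1/6: -0.1667 × log₂(0.1667) = 0.4308
  p(0,1)=1/9: -0.1111 × log₂(0.1111) = 0.3522
  p(0,2)=1/18: -0.0556 × log₂(0.0556) = 0.2317
  p(1,0)=1/6: -0.1667 × log₂(0.1667) = 0.4308
  p(1,1)=1/9: -0.1111 × log₂(0.1111) = 0.3522
  p(1,2)=1/18: -0.0556 × log₂(0.0556) = 0.2317
  p(2,0)=1/18: -0.0556 × log₂(0.0556) = 0.2317
  p(2,1)=1/9: -0.1111 × log₂(0.1111) = 0.3522
  p(2,2)=1/6: -0.1667 × log₂(0.1667) = 0.4308
H(X,Y) = 3.0441 bits


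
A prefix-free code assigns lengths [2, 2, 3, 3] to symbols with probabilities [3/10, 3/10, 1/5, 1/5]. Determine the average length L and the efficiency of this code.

Average length L = Σ p_i × l_i = 2.4000 bits
Entropy H = 1.9710 bits
Efficiency η = H/L × 100% = 82.12%


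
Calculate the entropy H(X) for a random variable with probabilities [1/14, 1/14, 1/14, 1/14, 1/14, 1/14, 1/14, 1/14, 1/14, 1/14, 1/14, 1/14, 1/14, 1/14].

H(X) = -Σ p(x) log₂ p(x)
  -1/14 × log₂(1/14) = 0.2720
  -1/14 × log₂(1/14) = 0.2720
  -1/14 × log₂(1/14) = 0.2720
  -1/14 × log₂(1/14) = 0.2720
  -1/14 × log₂(1/14) = 0.2720
  -1/14 × log₂(1/14) = 0.2720
  -1/14 × log₂(1/14) = 0.2720
  -1/14 × log₂(1/14) = 0.2720
  -1/14 × log₂(1/14) = 0.2720
  -1/14 × log₂(1/14) = 0.2720
  -1/14 × log₂(1/14) = 0.2720
  -1/14 × log₂(1/14) = 0.2720
  -1/14 × log₂(1/14) = 0.2720
  -1/14 × log₂(1/14) = 0.2720
H(X) = 3.8074 bits


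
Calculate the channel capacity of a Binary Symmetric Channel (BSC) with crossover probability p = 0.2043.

For BSC with error probability p:
C = 1 - H(p) where H(p) is binary entropy
H(0.2043) = -0.2043 × log₂(0.2043) - 0.7957 × log₂(0.7957)
H(p) = 0.7304
C = 1 - 0.7304 = 0.2696 bits/use


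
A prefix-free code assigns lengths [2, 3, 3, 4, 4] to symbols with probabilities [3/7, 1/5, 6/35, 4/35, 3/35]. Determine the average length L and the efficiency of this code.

Average length L = Σ p_i × l_i = 2.7714 bits
Entropy H = 2.0859 bits
Efficiency η = H/L × 100% = 75.26%


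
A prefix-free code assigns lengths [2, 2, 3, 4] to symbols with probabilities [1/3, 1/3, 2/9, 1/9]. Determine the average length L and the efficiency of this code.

Average length L = Σ p_i × l_i = 2.4444 bits
Entropy H = 1.8911 bits
Efficiency η = H/L × 100% = 77.36%


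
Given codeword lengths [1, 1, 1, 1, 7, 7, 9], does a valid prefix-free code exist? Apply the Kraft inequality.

Kraft inequality: Σ 2^(-l_i) ≤ 1 for prefix-free code
Calculating: 2^(-1) + 2^(-1) + 2^(-1) + 2^(-1) + 2^(-7) + 2^(-7) + 2^(-9)
= 0.5 + 0.5 + 0.5 + 0.5 + 0.0078125 + 0.0078125 + 0.001953125
= 2.0176
Since 2.0176 > 1, prefix-free code does not exist


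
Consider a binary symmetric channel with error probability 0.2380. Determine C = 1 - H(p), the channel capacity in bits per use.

For BSC with error probability p:
C = 1 - H(p) where H(p) is binary entropy
H(0.2380) = -0.2380 × log₂(0.2380) - 0.7620 × log₂(0.7620)
H(p) = 0.7917
C = 1 - 0.7917 = 0.2083 bits/use


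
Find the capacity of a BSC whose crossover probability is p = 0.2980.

For BSC with error probability p:
C = 1 - H(p) where H(p) is binary entropy
H(0.2980) = -0.2980 × log₂(0.2980) - 0.7020 × log₂(0.7020)
H(p) = 0.8788
C = 1 - 0.8788 = 0.1212 bits/use


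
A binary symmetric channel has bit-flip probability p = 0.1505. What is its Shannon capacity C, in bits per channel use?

For BSC with error probability p:
C = 1 - H(p) where H(p) is binary entropy
H(0.1505) = -0.1505 × log₂(0.1505) - 0.8495 × log₂(0.8495)
H(p) = 0.6111
C = 1 - 0.6111 = 0.3889 bits/use


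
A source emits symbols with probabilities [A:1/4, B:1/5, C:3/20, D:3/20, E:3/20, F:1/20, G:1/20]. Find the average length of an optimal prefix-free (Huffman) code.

Huffman tree construction:
Combine smallest probabilities repeatedly
Resulting codes:
  A: 01 (length 2)
  B: 00 (length 2)
  C: 101 (length 3)
  D: 110 (length 3)
  E: 111 (length 3)
  F: 1000 (length 4)
  G: 1001 (length 4)
Average length = Σ p(s) × length(s) = 2.6500 bits


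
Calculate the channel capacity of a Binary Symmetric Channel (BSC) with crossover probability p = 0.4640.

For BSC with error probability p:
C = 1 - H(p) where H(p) is binary entropy
H(0.4640) = -0.4640 × log₂(0.4640) - 0.5360 × log₂(0.5360)
H(p) = 0.9963
C = 1 - 0.9963 = 0.0037 bits/use


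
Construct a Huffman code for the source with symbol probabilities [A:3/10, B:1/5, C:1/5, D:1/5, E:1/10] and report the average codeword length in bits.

Huffman tree construction:
Combine smallest probabilities repeatedly
Resulting codes:
  A: 10 (length 2)
  B: 111 (length 3)
  C: 00 (length 2)
  D: 01 (length 2)
  E: 110 (length 3)
Average length = Σ p(s) × length(s) = 2.3000 bits


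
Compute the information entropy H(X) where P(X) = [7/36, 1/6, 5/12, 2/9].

H(X) = -Σ p(x) log₂ p(x)
  -7/36 × log₂(7/36) = 0.4594
  -1/6 × log₂(1/6) = 0.4308
  -5/12 × log₂(5/12) = 0.5263
  -2/9 × log₂(2/9) = 0.4822
H(X) = 1.8987 bits


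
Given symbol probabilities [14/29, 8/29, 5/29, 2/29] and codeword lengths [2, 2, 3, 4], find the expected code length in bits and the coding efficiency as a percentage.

Average length L = Σ p_i × l_i = 2.3103 bits
Entropy H = 1.7231 bits
Efficiency η = H/L × 100% = 74.58%


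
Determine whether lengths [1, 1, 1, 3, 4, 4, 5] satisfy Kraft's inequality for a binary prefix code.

Kraft inequality: Σ 2^(-l_i) ≤ 1 for prefix-free code
Calculating: 2^(-1) + 2^(-1) + 2^(-1) + 2^(-3) + 2^(-4) + 2^(-4) + 2^(-5)
= 0.5 + 0.5 + 0.5 + 0.125 + 0.0625 + 0.0625 + 0.03125
= 1.7812
Since 1.7812 > 1, prefix-free code does not exist


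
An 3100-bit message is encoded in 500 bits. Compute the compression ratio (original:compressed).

Compression ratio = Original / Compressed
= 3100 / 500 = 6.20:1


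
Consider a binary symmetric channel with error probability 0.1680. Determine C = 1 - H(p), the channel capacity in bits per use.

For BSC with error probability p:
C = 1 - H(p) where H(p) is binary entropy
H(0.1680) = -0.1680 × log₂(0.1680) - 0.8320 × log₂(0.8320)
H(p) = 0.6531
C = 1 - 0.6531 = 0.3469 bits/use


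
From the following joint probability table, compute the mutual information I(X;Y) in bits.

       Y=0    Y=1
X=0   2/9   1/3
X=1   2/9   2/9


H(X) = 0.9911, H(Y) = 0.9911, H(X,Y) = 1.9749
I(X;Y) = H(X) + H(Y) - H(X,Y) = 0.0072 bits


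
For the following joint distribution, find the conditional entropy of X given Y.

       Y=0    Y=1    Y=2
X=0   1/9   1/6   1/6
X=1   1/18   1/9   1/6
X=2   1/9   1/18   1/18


H(X|Y) = Σ_y p(y) H(X|Y=y)
  p(Y=0) = 5/18, H(X|Y=0) = 1.5219
  p(Y=1) = 1/3, H(X|Y=1) = 1.4591
  p(Y=2) = 7/18, H(X|Y=2) = 1.4488
H(X|Y) = 0.2778×1.5219 + 0.3333×1.4591 + 0.3889×1.4488 = 1.4726 bits


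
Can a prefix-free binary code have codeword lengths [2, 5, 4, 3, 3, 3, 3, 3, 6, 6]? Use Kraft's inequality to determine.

Kraft inequality: Σ 2^(-l_i) ≤ 1 for prefix-free code
Calculating: 2^(-2) + 2^(-5) + 2^(-4) + 2^(-3) + 2^(-3) + 2^(-3) + 2^(-3) + 2^(-3) + 2^(-6) + 2^(-6)
= 0.25 + 0.03125 + 0.0625 + 0.125 + 0.125 + 0.125 + 0.125 + 0.125 + 0.015625 + 0.015625
= 1.0000
Since 1.0000 ≤ 1, prefix-free code exists


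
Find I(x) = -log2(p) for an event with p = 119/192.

Information content I(x) = -log₂(p(x))
I = -log₂(119/192) = -log₂(0.6198)
I = 0.6901 bits


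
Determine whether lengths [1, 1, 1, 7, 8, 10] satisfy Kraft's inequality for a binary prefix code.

Kraft inequality: Σ 2^(-l_i) ≤ 1 for prefix-free code
Calculating: 2^(-1) + 2^(-1) + 2^(-1) + 2^(-7) + 2^(-8) + 2^(-10)
= 0.5 + 0.5 + 0.5 + 0.0078125 + 0.00390625 + 0.0009765625
= 1.5127
Since 1.5127 > 1, prefix-free code does not exist


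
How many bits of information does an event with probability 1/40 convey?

Information content I(x) = -log₂(p(x))
I = -log₂(1/40) = -log₂(0.0250)
I = 5.3219 bits


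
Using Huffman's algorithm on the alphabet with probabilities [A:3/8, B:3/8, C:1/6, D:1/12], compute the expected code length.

Huffman tree construction:
Combine smallest probabilities repeatedly
Resulting codes:
  A: 11 (length 2)
  B: 0 (length 1)
  C: 101 (length 3)
  D: 100 (length 3)
Average length = Σ p(s) × length(s) = 1.8750 bits


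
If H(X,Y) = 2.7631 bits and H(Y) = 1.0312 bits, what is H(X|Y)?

Chain rule: H(X,Y) = H(X|Y) + H(Y)
H(X|Y) = H(X,Y) - H(Y) = 2.7631 - 1.0312 = 1.7319 bits


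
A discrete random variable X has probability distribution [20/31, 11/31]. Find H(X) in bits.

H(X) = -Σ p(x) log₂ p(x)
  -20/31 × log₂(20/31) = 0.4079
  -11/31 × log₂(11/31) = 0.5304
H(X) = 0.9383 bits


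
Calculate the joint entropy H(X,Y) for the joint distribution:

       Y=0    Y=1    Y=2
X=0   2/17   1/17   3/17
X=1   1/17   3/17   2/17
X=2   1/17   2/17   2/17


H(X,Y) = -Σ p(x,y) log₂ p(x,y)
  p(0,0)=2/17: -0.1176 × log₂(0.1176) = 0.3632
  p(0,1)=1/17: -0.0588 × log₂(0.0588) = 0.2404
  p(0,2)=3/17: -0.1765 × log₂(0.1765) = 0.4416
  p(1,0)=1/17: -0.0588 × log₂(0.0588) = 0.2404
  p(1,1)=3/17: -0.1765 × log₂(0.1765) = 0.4416
  p(1,2)=2/17: -0.1176 × log₂(0.1176) = 0.3632
  p(2,0)=1/17: -0.0588 × log₂(0.0588) = 0.2404
  p(2,1)=2/17: -0.1176 × log₂(0.1176) = 0.3632
  p(2,2)=2/17: -0.1176 × log₂(0.1176) = 0.3632
H(X,Y) = 3.0575 bits


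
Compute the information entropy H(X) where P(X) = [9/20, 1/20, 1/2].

H(X) = -Σ p(x) log₂ p(x)
  -9/20 × log₂(9/20) = 0.5184
  -1/20 × log₂(1/20) = 0.2161
  -1/2 × log₂(1/2) = 0.5000
H(X) = 1.2345 bits


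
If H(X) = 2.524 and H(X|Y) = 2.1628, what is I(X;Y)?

I(X;Y) = H(X) - H(X|Y)
I(X;Y) = 2.524 - 2.1628 = 0.3612 bits


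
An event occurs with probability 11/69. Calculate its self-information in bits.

Information content I(x) = -log₂(p(x))
I = -log₂(11/69) = -log₂(0.1594)
I = 2.6491 bits


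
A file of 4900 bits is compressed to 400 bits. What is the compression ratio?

Compression ratio = Original / Compressed
= 4900 / 400 = 12.25:1


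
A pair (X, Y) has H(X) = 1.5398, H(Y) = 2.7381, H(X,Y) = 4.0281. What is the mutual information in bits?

I(X;Y) = H(X) + H(Y) - H(X,Y)
I(X;Y) = 1.5398 + 2.7381 - 4.0281 = 0.2498 bits


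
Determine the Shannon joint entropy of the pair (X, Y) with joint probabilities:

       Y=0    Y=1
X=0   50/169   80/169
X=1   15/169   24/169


H(X,Y) = -Σ p(x,y) log₂ p(x,y)
  p(0,0)=50/169: -0.2959 × log₂(0.2959) = 0.5198
  p(0,1)=80/169: -0.4734 × log₂(0.4734) = 0.5107
  p(1,0)=15/169: -0.0888 × log₂(0.0888) = 0.3101
  p(1,1)=24/169: -0.1420 × log₂(0.1420) = 0.3999
H(X,Y) = 1.7406 bits


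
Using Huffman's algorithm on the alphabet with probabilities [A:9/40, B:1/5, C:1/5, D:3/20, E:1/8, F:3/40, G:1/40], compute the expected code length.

Huffman tree construction:
Combine smallest probabilities repeatedly
Resulting codes:
  A: 01 (length 2)
  B: 111 (length 3)
  C: 00 (length 2)
  D: 110 (length 3)
  E: 101 (length 3)
  F: 1001 (length 4)
  G: 1000 (length 4)
Average length = Σ p(s) × length(s) = 2.6750 bits


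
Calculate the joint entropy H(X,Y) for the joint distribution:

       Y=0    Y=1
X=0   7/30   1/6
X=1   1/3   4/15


H(X,Y) = -Σ p(x,y) log₂ p(x,y)
  p(0,0)=7/30: -0.2333 × log₂(0.2333) = 0.4899
  p(0,1)=1/6: -0.1667 × log₂(0.1667) = 0.4308
  p(1,0)=1/3: -0.3333 × log₂(0.3333) = 0.5283
  p(1,1)=4/15: -0.2667 × log₂(0.2667) = 0.5085
H(X,Y) = 1.9575 bits


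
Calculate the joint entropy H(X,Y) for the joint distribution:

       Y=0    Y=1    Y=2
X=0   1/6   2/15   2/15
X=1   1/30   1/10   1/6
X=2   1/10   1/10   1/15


H(X,Y) = -Σ p(x,y) log₂ p(x,y)
  p(0,0)=1/6: -0.1667 × log₂(0.1667) = 0.4308
  p(0,1)=2/15: -0.1333 × log₂(0.1333) = 0.3876
  p(0,2)=2/15: -0.1333 × log₂(0.1333) = 0.3876
  p(1,0)=1/30: -0.0333 × log₂(0.0333) = 0.1636
  p(1,1)=1/10: -0.1000 × log₂(0.1000) = 0.3322
  p(1,2)=1/6: -0.1667 × log₂(0.1667) = 0.4308
  p(2,0)=1/10: -0.1000 × log₂(0.1000) = 0.3322
  p(2,1)=1/10: -0.1000 × log₂(0.1000) = 0.3322
  p(2,2)=1/15: -0.0667 × log₂(0.0667) = 0.2605
H(X,Y) = 3.0574 bits


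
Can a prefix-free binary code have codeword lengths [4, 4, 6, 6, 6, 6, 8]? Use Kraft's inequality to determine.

Kraft inequality: Σ 2^(-l_i) ≤ 1 for prefix-free code
Calculating: 2^(-4) + 2^(-4) + 2^(-6) + 2^(-6) + 2^(-6) + 2^(-6) + 2^(-8)
= 0.0625 + 0.0625 + 0.015625 + 0.015625 + 0.015625 + 0.015625 + 0.00390625
= 0.1914
Since 0.1914 ≤ 1, prefix-free code exists


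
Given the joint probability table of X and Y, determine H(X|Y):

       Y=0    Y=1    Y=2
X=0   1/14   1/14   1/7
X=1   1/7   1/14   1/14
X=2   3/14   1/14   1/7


H(X|Y) = Σ_y p(y) H(X|Y=y)
  p(Y=0) = 3/7, H(X|Y=0) = 1.4591
  p(Y=1) = 3/14, H(X|Y=1) = 1.5850
  p(Y=2) = 5/14, H(X|Y=2) = 1.5219
H(X|Y) = 0.4286×1.4591 + 0.2143×1.5850 + 0.3571×1.5219 = 1.5085 bits


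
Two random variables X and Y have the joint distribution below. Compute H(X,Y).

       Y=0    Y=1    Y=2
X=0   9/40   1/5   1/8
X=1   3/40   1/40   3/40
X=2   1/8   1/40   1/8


H(X,Y) = -Σ p(x,y) log₂ p(x,y)
  p(0,0)=9/40: -0.2250 × log₂(0.2250) = 0.4842
  p(0,1)=1/5: -0.2000 × log₂(0.2000) = 0.4644
  p(0,2)=1/8: -0.1250 × log₂(0.1250) = 0.3750
  p(1,0)=3/40: -0.0750 × log₂(0.0750) = 0.2803
  p(1,1)=1/40: -0.0250 × log₂(0.0250) = 0.1330
  p(1,2)=3/40: -0.0750 × log₂(0.0750) = 0.2803
  p(2,0)=1/8: -0.1250 × log₂(0.1250) = 0.3750
  p(2,1)=1/40: -0.0250 × log₂(0.0250) = 0.1330
  p(2,2)=1/8: -0.1250 × log₂(0.1250) = 0.3750
H(X,Y) = 2.9002 bits


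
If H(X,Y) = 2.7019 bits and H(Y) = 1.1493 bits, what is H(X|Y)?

Chain rule: H(X,Y) = H(X|Y) + H(Y)
H(X|Y) = H(X,Y) - H(Y) = 2.7019 - 1.1493 = 1.5526 bits


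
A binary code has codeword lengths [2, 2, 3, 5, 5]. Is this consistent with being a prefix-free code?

Kraft inequality: Σ 2^(-l_i) ≤ 1 for prefix-free code
Calculating: 2^(-2) + 2^(-2) + 2^(-3) + 2^(-5) + 2^(-5)
= 0.25 + 0.25 + 0.125 + 0.03125 + 0.03125
= 0.6875
Since 0.6875 ≤ 1, prefix-free code exists


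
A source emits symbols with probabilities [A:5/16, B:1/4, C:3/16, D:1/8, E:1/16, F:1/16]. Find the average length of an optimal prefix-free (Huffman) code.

Huffman tree construction:
Combine smallest probabilities repeatedly
Resulting codes:
  A: 11 (length 2)
  B: 01 (length 2)
  C: 00 (length 2)
  D: 100 (length 3)
  E: 1010 (length 4)
  F: 1011 (length 4)
Average length = Σ p(s) × length(s) = 2.3750 bits


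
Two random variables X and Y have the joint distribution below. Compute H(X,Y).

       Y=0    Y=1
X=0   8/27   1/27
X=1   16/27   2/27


H(X,Y) = -Σ p(x,y) log₂ p(x,y)
  p(0,0)=8/27: -0.2963 × log₂(0.2963) = 0.5200
  p(0,1)=1/27: -0.0370 × log₂(0.0370) = 0.1761
  p(1,0)=16/27: -0.5926 × log₂(0.5926) = 0.4473
  p(1,1)=2/27: -0.0741 × log₂(0.0741) = 0.2781
H(X,Y) = 1.4216 bits


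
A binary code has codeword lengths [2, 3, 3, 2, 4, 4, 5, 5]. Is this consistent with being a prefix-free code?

Kraft inequality: Σ 2^(-l_i) ≤ 1 for prefix-free code
Calculating: 2^(-2) + 2^(-3) + 2^(-3) + 2^(-2) + 2^(-4) + 2^(-4) + 2^(-5) + 2^(-5)
= 0.25 + 0.125 + 0.125 + 0.25 + 0.0625 + 0.0625 + 0.03125 + 0.03125
= 0.9375
Since 0.9375 ≤ 1, prefix-free code exists


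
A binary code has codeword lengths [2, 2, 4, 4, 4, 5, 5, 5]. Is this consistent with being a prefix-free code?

Kraft inequality: Σ 2^(-l_i) ≤ 1 for prefix-free code
Calculating: 2^(-2) + 2^(-2) + 2^(-4) + 2^(-4) + 2^(-4) + 2^(-5) + 2^(-5) + 2^(-5)
= 0.25 + 0.25 + 0.0625 + 0.0625 + 0.0625 + 0.03125 + 0.03125 + 0.03125
= 0.7812
Since 0.7812 ≤ 1, prefix-free code exists


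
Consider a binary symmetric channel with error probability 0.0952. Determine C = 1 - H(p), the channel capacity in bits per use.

For BSC with error probability p:
C = 1 - H(p) where H(p) is binary entropy
H(0.0952) = -0.0952 × log₂(0.0952) - 0.9048 × log₂(0.9048)
H(p) = 0.4536
C = 1 - 0.4536 = 0.5464 bits/use


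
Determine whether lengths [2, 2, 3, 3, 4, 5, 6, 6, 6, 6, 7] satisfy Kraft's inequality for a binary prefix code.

Kraft inequality: Σ 2^(-l_i) ≤ 1 for prefix-free code
Calculating: 2^(-2) + 2^(-2) + 2^(-3) + 2^(-3) + 2^(-4) + 2^(-5) + 2^(-6) + 2^(-6) + 2^(-6) + 2^(-6) + 2^(-7)
= 0.25 + 0.25 + 0.125 + 0.125 + 0.0625 + 0.03125 + 0.015625 + 0.015625 + 0.015625 + 0.015625 + 0.0078125
= 0.9141
Since 0.9141 ≤ 1, prefix-free code exists


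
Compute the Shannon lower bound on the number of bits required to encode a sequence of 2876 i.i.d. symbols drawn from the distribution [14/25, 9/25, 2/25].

Entropy H = 1.2906 bits/symbol
Minimum bits = H × n = 1.2906 × 2876
= 3711.66 bits


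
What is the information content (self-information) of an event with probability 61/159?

Information content I(x) = -log₂(p(x))
I = -log₂(61/159) = -log₂(0.3836)
I = 1.3821 bits


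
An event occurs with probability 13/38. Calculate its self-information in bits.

Information content I(x) = -log₂(p(x))
I = -log₂(13/38) = -log₂(0.3421)
I = 1.5475 bits


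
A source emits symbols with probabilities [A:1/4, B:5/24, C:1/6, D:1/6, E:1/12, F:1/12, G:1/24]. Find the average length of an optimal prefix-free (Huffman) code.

Huffman tree construction:
Combine smallest probabilities repeatedly
Resulting codes:
  A: 10 (length 2)
  B: 00 (length 2)
  C: 110 (length 3)
  D: 111 (length 3)
  E: 0111 (length 4)
  F: 010 (length 3)
  G: 0110 (length 4)
Average length = Σ p(s) × length(s) = 2.6667 bits
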